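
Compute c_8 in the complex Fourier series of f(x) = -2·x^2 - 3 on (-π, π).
Compute the real Fourier coefficients first: a_8 = -1/8, b_8 = 0.
Then c_8 = (a_8 − i·b_8)/2 = -1/16.

Final answer: -1/16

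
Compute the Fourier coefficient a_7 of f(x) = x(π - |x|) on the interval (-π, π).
a_7 = (1/π) ∫_{-π}^{π} f(x)·cos(7x) dx.
Evaluate the integral (use parity and integration by parts as needed): a_7 = 0.

Final answer: 0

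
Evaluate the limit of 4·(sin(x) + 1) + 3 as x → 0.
Direct substitution at x = 0 gives 7.

Final answer: 7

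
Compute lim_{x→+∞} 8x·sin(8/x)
As x → +∞: let u = 8/x → 0⁺; then 8·x·sin(8/x) = 8·8·sin(u)/u → 8·8·1 = 64.
Limit = 64.

Final answer: 64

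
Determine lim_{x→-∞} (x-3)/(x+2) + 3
Evaluate the dominant behaviour as x → -∞; each term tends to a finite value or vanishes.
Limit = 4.

Final answer: 4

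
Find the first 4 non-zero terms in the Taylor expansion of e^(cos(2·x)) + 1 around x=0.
-124·e·x^6/45 + 8·e·x^4/3 - 2·e·x^2 + 1 + e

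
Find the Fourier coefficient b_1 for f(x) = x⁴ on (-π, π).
b_1 = (1/π) ∫_{-π}^{π} f(x)·sin(1x) dx.
Evaluate the integral (use parity and integration by parts as needed): b_1 = 0.

Final answer: 0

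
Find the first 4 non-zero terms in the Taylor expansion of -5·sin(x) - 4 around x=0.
-x^5/24 + 5·x^3/6 - 5·x - 4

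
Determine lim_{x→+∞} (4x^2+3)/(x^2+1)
This is an ∞/∞ indeterminate form as x → +∞.
Divide numerator and denominator by x^2 and let the lower-order terms vanish; the leading terms give 4/1 = 4.
Limit = 4.

Final answer: 4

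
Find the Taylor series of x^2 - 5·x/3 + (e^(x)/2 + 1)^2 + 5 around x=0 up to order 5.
3·x^5/40 + 5·x^4/24 + x^3/2 + 2·x^2 - x/6 + 29/4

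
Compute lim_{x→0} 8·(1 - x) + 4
Direct substitution at x = 0 gives 12.

Final answer: 12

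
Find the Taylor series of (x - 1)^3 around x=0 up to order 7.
x^3 - 3·x^2 + 3·x - 1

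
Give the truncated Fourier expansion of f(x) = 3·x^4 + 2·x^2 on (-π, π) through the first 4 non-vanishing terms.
(136 - 24·π^2)·cos(x) + (-7 + 6·π^2)·cos(2·x) + (8/9 - 8·π^2/3)·cos(3·x) + 2·π^2/3 + 3·π^4/5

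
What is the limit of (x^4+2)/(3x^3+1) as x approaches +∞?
This is an ∞/∞ indeterminate form as x → +∞.
Divide numerator and denominator by x^4 and let the lower-order terms vanish; the numerator's degree 4 exceeds the denominator's degree 3, so the quotient diverges.
Limit = ∞.

Final answer: ∞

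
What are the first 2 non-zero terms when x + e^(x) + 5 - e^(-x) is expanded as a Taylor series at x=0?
3·x + 5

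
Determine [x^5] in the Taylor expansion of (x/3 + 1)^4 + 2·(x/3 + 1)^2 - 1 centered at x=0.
Expand to order 5: (x/3 + 1)^4 + 2·(x/3 + 1)^2 - 1 = x^4/81 + 4·x^3/27 + 8·x^2/9 + 8·x/3 + 2 + O(x^6).
The coefficient of x^5 is 0.

Final answer: 0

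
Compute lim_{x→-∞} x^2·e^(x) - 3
The product is a 0·∞ indeterminate form at x → -∞.
Rewrite the product as x^2 / e^(-x) (an ∞/∞ form) and apply L'Hôpital, or use the standard hierarchy e^(|x|) ≫ |x^2| as x → -∞.
The indeterminate product → 0, so the limit = -3.

Final answer: -3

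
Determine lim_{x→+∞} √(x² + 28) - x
This is an ∞ − ∞ indeterminate form.
Multiply and divide by the conjugate √(x²+28) + x; the x² terms cancel, leaving 28/(√(x²+28)+x) → 0.
Limit = 0.

Final answer: 0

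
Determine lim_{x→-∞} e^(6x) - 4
Evaluate the dominant behaviour as x → -∞; each term tends to a finite value or vanishes.
Limit = -4.

Final answer: -4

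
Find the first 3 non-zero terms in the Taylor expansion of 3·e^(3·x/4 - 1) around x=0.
27·x^2·e^(-1)/32 + 9·x·e^(-1)/4 + 3·e^(-1)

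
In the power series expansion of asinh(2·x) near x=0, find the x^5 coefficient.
Expand to order 5: asinh(2·x) = 12·x^5/5 - 4·x^3/3 + 2·x + O(x^6).
The coefficient of x^5 is 12/5.

Final answer: 12/5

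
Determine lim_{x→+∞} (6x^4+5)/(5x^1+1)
This is an ∞/∞ indeterminate form as x → +∞.
Divide numerator and denominator by x^4 and let the lower-order terms vanish; the numerator's degree 4 exceeds the denominator's degree 1, so the quotient diverges.
Limit = ∞.

Final answer: ∞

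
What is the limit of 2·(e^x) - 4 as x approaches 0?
Direct substitution at x = 0 gives -2.

Final answer: -2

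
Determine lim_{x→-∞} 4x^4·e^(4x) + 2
The product is a 0·∞ indeterminate form at x → -∞.
Rewrite the product as 4x^4 / e^(-4x) (an ∞/∞ form) and apply L'Hôpital, or use the standard hierarchy e^(4|x|) ≫ |x^4| as x → -∞.
The indeterminate product → 0, so the limit = 2.

Final answer: 2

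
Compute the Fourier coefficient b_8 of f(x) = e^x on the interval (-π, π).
b_8 = (1/π) ∫_{-π}^{π} f(x)·sin(8x) dx.
Evaluate the integral (use parity and integration by parts as needed): b_8 = (8 - 8·e^(2·π))·e^(-π)/(65·π).

Final answer: (8 - 8·e^(2·π))·e^(-π)/(65·π)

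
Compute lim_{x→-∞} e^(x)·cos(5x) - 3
Evaluate the dominant behaviour as x → -∞; each term tends to a finite value or vanishes.
Limit = -3.

Final answer: -3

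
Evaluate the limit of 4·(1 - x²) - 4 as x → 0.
Direct substitution at x = 0 gives 0.

Final answer: 0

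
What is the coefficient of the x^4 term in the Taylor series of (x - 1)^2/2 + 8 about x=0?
Expand to order 4: (x - 1)^2/2 + 8 = x^2/2 - x + 17/2 + O(x^5).
The coefficient of x^4 is 0.

Final answer: 0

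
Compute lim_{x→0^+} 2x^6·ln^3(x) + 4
The product is a 0·∞ indeterminate form at x → 0⁺.
Rewrite the product as 2·ln^3(x) / x^(-6) and apply L'Hôpital, or use the standard hierarchy x^(-6) ≫ |ln x|^3 as x → 0⁺.
The indeterminate product → 0, so the limit = 4.

Final answer: 4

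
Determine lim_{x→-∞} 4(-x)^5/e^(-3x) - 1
The quotient is an ∞/∞ indeterminate form as x → -∞.
Compare growth rates of the dominant terms (exponentials ≫ polynomials ≫ logarithms), or apply L'Hôpital's rule; the quotient → 0.
Adding the constant: 0 - 1 = -1. Limit = -1.

Final answer: -1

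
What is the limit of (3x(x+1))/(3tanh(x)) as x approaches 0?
Both numerator and denominator → 0 as x → 0; this is a 0/0 indeterminate form.
Expand each to leading order near x = 0: numerator ~ 3·x, denominator ~ 3·x.
The limit of the ratio is 1.

Final answer: 1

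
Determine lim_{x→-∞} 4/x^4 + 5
Evaluate the dominant behaviour as x → -∞; each term tends to a finite value or vanishes.
Limit = 5.

Final answer: 5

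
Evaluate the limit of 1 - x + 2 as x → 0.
Direct substitution at x = 0 gives 3.

Final answer: 3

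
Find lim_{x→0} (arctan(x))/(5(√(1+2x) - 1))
Both numerator and denominator → 0 as x → 0; this is a 0/0 indeterminate form.
Expand each to leading order near x = 0: numerator ~ x, denominator ~ 5·x.
The limit of the ratio is 1/5.

Final answer: 1/5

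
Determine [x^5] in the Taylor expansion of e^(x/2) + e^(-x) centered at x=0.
Expand to order 5: e^(x/2) + e^(-x) = -31·x^5/3840 + 17·x^4/384 - 7·x^3/48 + 5·x^2/8 - x/2 + 2 + O(x^6).
The coefficient of x^5 is -31/3840.

Final answer: -31/3840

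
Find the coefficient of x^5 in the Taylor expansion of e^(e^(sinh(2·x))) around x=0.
Expand to order 5: e^(e^(sinh(2·x))) = 412·e·x^5/15 + 46·e·x^4/3 + 8·e·x^3 + 4·e·x^2 + 2·e·x + e + O(x^6).
The coefficient of x^5 is 412·e/15.

Final answer: 412·e/15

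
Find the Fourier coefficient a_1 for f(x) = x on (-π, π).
a_1 = (1/π) ∫_{-π}^{π} f(x)·cos(1x) dx.
Evaluate the integral (use parity and integration by parts as needed): a_1 = 0.

Final answer: 0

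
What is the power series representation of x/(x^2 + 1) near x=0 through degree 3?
-x^3 + x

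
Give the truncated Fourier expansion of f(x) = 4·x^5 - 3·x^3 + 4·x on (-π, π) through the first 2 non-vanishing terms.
(-166·π^2 + 8·π^4 + 1004)·sin(x) + (-4·π^4 - 77/2 + 23·π^2)·sin(2·x)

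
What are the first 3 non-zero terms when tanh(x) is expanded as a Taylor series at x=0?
2·x^5/15 - x^3/3 + x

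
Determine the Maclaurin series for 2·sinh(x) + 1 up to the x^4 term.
x^3/3 + 2·x + 1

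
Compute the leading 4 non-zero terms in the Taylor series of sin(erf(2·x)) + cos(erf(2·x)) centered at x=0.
x^3·(-16/(3·√(π)) - 32/(3·π^(3/2))) - 8·x^2/π + 4·x/√(π) + 1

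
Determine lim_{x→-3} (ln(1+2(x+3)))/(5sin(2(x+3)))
Both numerator and denominator → 0 as x → -3; this is a 0/0 indeterminate form.
Expand each to leading order near x = -3: numerator ~ 2·(x + 3), denominator ~ 10·(x + 3).
The limit of the ratio is 1/5.

Final answer: 1/5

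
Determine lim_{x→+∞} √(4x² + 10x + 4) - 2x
As x → +∞: multiply by the conjugate to get (10x+4)/(√(4x²+10x+4)+2x); the denominator ~ 4x, so the limit is 10/4 = 5/2.
Limit = 5/2.

Final answer: 5/2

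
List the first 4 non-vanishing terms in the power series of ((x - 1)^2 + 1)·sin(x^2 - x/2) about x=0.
17·x^4/24 - 59·x^3/24 + 3·x^2 - x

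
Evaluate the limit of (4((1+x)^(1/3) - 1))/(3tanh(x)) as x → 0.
Both numerator and denominator → 0 as x → 0; this is a 0/0 indeterminate form.
Expand each to leading order near x = 0: numerator ~ 4·x/3, denominator ~ 3·x.
The limit of the ratio is 4/9.

Final answer: 4/9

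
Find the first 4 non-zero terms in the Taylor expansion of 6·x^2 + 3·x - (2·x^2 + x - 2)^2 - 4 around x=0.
-4·x^3 + 13·x^2 + 7·x - 8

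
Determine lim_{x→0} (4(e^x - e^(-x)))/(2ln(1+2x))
Both numerator and denominator → 0 as x → 0; this is a 0/0 indeterminate form.
Expand each to leading order near x = 0: numerator ~ 8·x, denominator ~ 4·x.
The limit of the ratio is 2.

Final answer: 2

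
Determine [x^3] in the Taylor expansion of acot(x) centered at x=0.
Expand to order 3: acot(x) = x^3/3 - x + π/2 + O(x^4).
The coefficient of x^3 is 1/3.

Final answer: 1/3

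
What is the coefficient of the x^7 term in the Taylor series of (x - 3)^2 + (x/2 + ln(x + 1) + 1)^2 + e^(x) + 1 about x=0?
Expand to order 7: (x - 3)^2 + (x/2 + ln(x + 1) + 1)^2 + e^(x) + 1 = -2927·x^7/5040 + 151·x^6/240 - 27·x^5/40 + 19·x^4/24 - 2·x^3/3 + 11·x^2/4 - 2·x + 12 + O(x^8).
The coefficient of x^7 is -2927/5040.

Final answer: -2927/5040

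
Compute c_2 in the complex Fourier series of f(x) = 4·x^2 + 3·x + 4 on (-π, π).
Compute the real Fourier coefficients first: a_2 = 4, b_2 = -3.
Then c_2 = (a_2 − i·b_2)/2 = 2 + 3·i/2.

Final answer: 2 + 3·i/2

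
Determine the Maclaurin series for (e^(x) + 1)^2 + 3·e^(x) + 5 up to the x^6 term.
23·x^6/240 + 37·x^5/120 + 7·x^4/8 + 13·x^3/6 + 9·x^2/2 + 7·x + 12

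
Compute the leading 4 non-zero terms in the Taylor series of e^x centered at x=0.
x^3/6 + x^2/2 + x + 1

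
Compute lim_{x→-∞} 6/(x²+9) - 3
Evaluate the dominant behaviour as x → -∞; each term tends to a finite value or vanishes.
Limit = -3.

Final answer: -3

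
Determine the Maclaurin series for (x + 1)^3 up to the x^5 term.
x^3 + 3·x^2 + 3·x + 1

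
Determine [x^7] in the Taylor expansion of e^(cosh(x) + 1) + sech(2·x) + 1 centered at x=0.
Expand to order 7: e^(cosh(x) + 1) + sech(2·x) + 1 = x^6·(-244/45 + 31·e^(2)/720) + x^4·(e^(2)/6 + 10/3) + x^2·(-2 + e^(2)/2) + 2 + e^(2) + O(x^8).
The coefficient of x^7 is 0.

Final answer: 0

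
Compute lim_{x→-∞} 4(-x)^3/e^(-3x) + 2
The quotient is an ∞/∞ indeterminate form as x → -∞.
Compare growth rates of the dominant terms (exponentials ≫ polynomials ≫ logarithms), or apply L'Hôpital's rule; the quotient → 0.
Adding the constant: 0 + 2 = 2. Limit = 2.

Final answer: 2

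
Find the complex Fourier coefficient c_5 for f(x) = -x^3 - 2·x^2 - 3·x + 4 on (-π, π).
Compute the real Fourier coefficients first: a_5 = 8/25, b_5 = -2·π^2/5 - 138/125.
Then c_5 = (a_5 − i·b_5)/2 = 4/25 + 69·i/125 + i·π^2/5.

Final answer: 4/25 + 69·i/125 + i·π^2/5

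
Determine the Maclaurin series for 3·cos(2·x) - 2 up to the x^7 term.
-4·x^6/15 + 2·x^4 - 6·x^2 + 1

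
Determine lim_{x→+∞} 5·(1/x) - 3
Evaluate the dominant behaviour as x → +∞; each term tends to a finite value or vanishes.
Limit = -3.

Final answer: -3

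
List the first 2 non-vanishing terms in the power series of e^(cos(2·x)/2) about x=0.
-x^2·e^(1/2) + e^(1/2)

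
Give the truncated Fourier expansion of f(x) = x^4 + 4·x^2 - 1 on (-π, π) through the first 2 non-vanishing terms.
(32 - 8·π^2)·cos(x) - 1 + 4·π^2/3 + π^4/5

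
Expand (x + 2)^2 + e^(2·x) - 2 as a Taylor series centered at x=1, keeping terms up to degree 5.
7 + e^(2) + (6 + 2·e^(2))·(x - 1) + (1 + 2·e^(2))·(x - 1)^2 + 4·e^(2)·(x - 1)^3/3 + 2·e^(2)·(x - 1)^4/3 + 4·e^(2)·(x - 1)^5/15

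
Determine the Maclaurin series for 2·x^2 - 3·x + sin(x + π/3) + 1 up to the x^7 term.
-x^7/10080 - √(3)·x^6/1440 + x^5/240 + √(3)·x^4/48 - x^3/12 + x^2·(2 - √(3)/4) - 5·x/2 + √(3)/2 + 1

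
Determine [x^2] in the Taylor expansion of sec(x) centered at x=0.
Expand to order 2: sec(x) = x^2/2 + 1 + O(x^3).
The coefficient of x^2 is 1/2.

Final answer: 1/2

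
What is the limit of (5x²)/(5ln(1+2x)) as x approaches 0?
Both numerator and denominator → 0 as x → 0; this is a 0/0 indeterminate form.
Expand each to leading order near x = 0: numerator ~ 5·x^2, denominator ~ 10·x.
The limit of the ratio is 0.

Final answer: 0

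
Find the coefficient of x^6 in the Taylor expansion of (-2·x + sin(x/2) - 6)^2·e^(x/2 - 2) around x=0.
Expand to order 6: (-2·x + sin(x/2) - 6)^2·e^(x/2 - 2) = 517·x^6·e^(-2)/23040 + 13·x^5·e^(-2)/80 + 15·x^4·e^(-2)/16 + 35·x^3·e^(-2)/8 + 63·x^2·e^(-2)/4 + 36·x·e^(-2) + 36·e^(-2) + O(x^7).
The coefficient of x^6 is 517·e^(-2)/23040.

Final answer: 517·e^(-2)/23040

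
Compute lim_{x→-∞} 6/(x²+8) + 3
Evaluate the dominant behaviour as x → -∞; each term tends to a finite value or vanishes.
Limit = 3.

Final answer: 3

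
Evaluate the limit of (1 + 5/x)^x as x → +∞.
As x → +∞: this is the defining limit (1 + 5/x)^x → e^5.
Limit = e^(5).

Final answer: e^(5)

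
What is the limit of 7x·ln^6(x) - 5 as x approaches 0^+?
The product is a 0·∞ indeterminate form at x → 0⁺.
Rewrite the product as 7·ln^6(x) / x^(-1) and apply L'Hôpital, or use the standard hierarchy x^(-1) ≫ |ln x|^6 as x → 0⁺.
The indeterminate product → 0, so the limit = -5.

Final answer: -5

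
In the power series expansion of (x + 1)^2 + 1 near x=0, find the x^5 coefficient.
Expand to order 5: (x + 1)^2 + 1 = x^2 + 2·x + 2 + O(x^6).
The coefficient of x^5 is 0.

Final answer: 0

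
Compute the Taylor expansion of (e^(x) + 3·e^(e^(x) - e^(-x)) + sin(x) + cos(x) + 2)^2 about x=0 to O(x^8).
1459·x^7/12 + 146·x^6 + 2482·x^5/15 + 1039·x^4/6 + 166·x^3 + 148·x^2 + 112·x + 49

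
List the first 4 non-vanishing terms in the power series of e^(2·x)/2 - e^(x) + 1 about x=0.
7·x^4/24 + x^3/2 + x^2/2 + 1/2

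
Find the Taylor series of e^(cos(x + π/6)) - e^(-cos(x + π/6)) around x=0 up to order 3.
x^3·(-√(3)·e^(-√(3)/2)/8 + e^(-√(3)/2)/16 + e^(√(3)/2)/16 + √(3)·e^(√(3)/2)/8) + x^2·(-√(3)·e^(√(3)/2)/4 - √(3)·e^(-√(3)/2)/4 - e^(-√(3)/2)/8 + e^(√(3)/2)/8) + x·(-e^(√(3)/2)/2 - e^(-√(3)/2)/2) - e^(-√(3)/2) + e^(√(3)/2)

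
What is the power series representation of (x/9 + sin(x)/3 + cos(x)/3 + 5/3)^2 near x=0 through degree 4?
11·x^4/324 - 10·x^3/27 - 38·x^2/81 + 16·x/9 + 4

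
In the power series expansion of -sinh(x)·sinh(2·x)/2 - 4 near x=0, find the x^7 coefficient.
Expand to order 7: -sinh(x)·sinh(2·x)/2 - 4 = -91·x^6/360 - 5·x^4/6 - x^2 - 4 + O(x^8).
The coefficient of x^7 is 0.

Final answer: 0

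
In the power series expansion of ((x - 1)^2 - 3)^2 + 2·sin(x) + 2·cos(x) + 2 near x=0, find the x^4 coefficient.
Expand to order 4: ((x - 1)^2 - 3)^2 + 2·sin(x) + 2·cos(x) + 2 = 13·x^4/12 - 13·x^3/3 - x^2 + 10·x + 8 + O(x^5).
The coefficient of x^4 is 13/12.

Final answer: 13/12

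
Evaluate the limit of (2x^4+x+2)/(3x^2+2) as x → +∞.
This is an ∞/∞ indeterminate form as x → +∞.
Divide numerator and denominator by x^4 and let the lower-order terms vanish; the numerator's degree 4 exceeds the denominator's degree 2, so the quotient diverges.
Limit = ∞.

Final answer: ∞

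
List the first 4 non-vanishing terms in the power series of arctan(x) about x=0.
-x^7/7 + x^5/5 - x^3/3 + x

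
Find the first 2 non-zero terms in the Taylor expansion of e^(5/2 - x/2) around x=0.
-x·e^(5/2)/2 + e^(5/2)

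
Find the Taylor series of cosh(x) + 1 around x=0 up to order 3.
x^2/2 + 2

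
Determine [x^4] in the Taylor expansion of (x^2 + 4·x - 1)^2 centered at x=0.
Expand to order 4: (x^2 + 4·x - 1)^2 = x^4 + 8·x^3 + 14·x^2 - 8·x + 1 + O(x^5).
The coefficient of x^4 is 1.

Final answer: 1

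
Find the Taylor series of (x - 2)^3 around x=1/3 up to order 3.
-125/27 + 25·(x - 1/3)/3 - 5·(x - 1/3)^2 + (x - 1/3)^3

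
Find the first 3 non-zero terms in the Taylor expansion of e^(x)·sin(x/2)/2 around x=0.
11·x^3/96 + x^2/4 + x/4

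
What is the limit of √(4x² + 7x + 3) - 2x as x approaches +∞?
As x → +∞: multiply by the conjugate to get (7x+3)/(√(4x²+7x+3)+2x); the denominator ~ 4x, so the limit is 7/4.
Limit = 7/4.

Final answer: 7/4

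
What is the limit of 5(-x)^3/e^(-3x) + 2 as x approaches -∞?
The quotient is an ∞/∞ indeterminate form as x → -∞.
Compare growth rates of the dominant terms (exponentials ≫ polynomials ≫ logarithms), or apply L'Hôpital's rule; the quotient → 0.
Adding the constant: 0 + 2 = 2. Limit = 2.

Final answer: 2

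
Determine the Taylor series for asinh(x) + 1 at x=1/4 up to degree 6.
asinh(1/4) + 1 + 4·√(17)·(x - 1/4)/17 - 8·√(17)·(x - 1/4)^2/289 - 448·√(17)·(x - 1/4)^3/14739 + 1472·√(17)·(x - 1/4)^4/83521 + 50176·√(17)·(x - 1/4)^5/7099285 - 821248·√(17)·(x - 1/4)^6/72412707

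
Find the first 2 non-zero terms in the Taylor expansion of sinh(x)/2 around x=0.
x^3/12 + x/2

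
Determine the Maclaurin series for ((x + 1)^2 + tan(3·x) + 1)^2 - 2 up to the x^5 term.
738·x^5/5 + 91·x^4 + 46·x^3 + 29·x^2 + 20·x + 2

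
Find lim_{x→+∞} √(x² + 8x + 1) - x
As x → +∞: multiply by the conjugate to get (8x+1)/(√(x²+8x+1)+x); the denominator ~ 2x, so the limit is 8/2 = 4.
Limit = 4.

Final answer: 4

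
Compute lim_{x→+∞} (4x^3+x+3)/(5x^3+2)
This is an ∞/∞ indeterminate form as x → +∞.
Divide numerator and denominator by x^3 and let the lower-order terms vanish; the leading terms give 4/5.
Limit = 4/5.

Final answer: 4/5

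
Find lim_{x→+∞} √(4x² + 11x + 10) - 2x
As x → +∞: multiply by the conjugate to get (11x+10)/(√(4x²+11x+10)+2x); the denominator ~ 4x, so the limit is 11/4.
Limit = 11/4.

Final answer: 11/4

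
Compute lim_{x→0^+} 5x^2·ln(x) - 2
The product is a 0·∞ indeterminate form at x → 0⁺.
Rewrite the product as 5·ln(x) / x^(-2) and apply L'Hôpital, or use the standard hierarchy x^(-2) ≫ |ln x| as x → 0⁺.
The indeterminate product → 0, so the limit = -2.

Final answer: -2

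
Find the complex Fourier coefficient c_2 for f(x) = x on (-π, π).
Compute the real Fourier coefficients first: a_2 = 0, b_2 = -1.
Then c_2 = (a_2 − i·b_2)/2 = i/2.

Final answer: i/2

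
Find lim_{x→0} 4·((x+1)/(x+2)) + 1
Direct substitution at x = 0 gives 3.

Final answer: 3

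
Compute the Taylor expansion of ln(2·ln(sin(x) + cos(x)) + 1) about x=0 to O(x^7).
-4664·x^6/45 + 212·x^5/5 - 18·x^4 + 8·x^3 - 4·x^2 + 2·x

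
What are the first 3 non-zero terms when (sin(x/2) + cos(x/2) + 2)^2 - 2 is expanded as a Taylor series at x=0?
-x^2/2 + 3·x + 7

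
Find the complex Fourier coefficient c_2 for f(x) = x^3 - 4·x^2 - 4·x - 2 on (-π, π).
Compute the real Fourier coefficients first: a_2 = -4, b_2 = 11/2 - π^2.
Then c_2 = (a_2 − i·b_2)/2 = -2 - 11·i/4 + i·π^2/2.

Final answer: -2 - 11·i/4 + i·π^2/2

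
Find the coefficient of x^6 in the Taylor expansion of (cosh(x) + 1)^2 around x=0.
Expand to order 6: (cosh(x) + 1)^2 = 17·x^6/360 + 5·x^4/12 + 2·x^2 + 4 + O(x^7).
The coefficient of x^6 is 17/360.

Final answer: 17/360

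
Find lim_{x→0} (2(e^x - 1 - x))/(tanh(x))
Both numerator and denominator → 0 as x → 0; this is a 0/0 indeterminate form.
Expand each to leading order near x = 0: numerator ~ x^2, denominator ~ x.
The limit of the ratio is 0.

Final answer: 0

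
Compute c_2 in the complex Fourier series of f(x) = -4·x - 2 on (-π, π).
Compute the real Fourier coefficients first: a_2 = 0, b_2 = 4.
Then c_2 = (a_2 − i·b_2)/2 = -2·i.

Final answer: -2·i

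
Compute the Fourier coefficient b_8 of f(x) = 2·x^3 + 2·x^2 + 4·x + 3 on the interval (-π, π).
b_8 = (1/π) ∫_{-π}^{π} f(x)·sin(8x) dx.
Evaluate the integral (use parity and integration by parts as needed): b_8 = -π^2/2 - 61/64.

Final answer: -π^2/2 - 61/64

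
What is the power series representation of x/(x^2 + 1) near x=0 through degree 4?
-x^3 + x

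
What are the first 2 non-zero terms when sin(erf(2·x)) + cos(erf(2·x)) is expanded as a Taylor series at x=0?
4·x/√(π) + 1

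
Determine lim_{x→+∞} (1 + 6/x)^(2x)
As x → +∞: write (1 + 6/x)^(2x) = ((1 + 6/x)^x)^2 → (e^6)^2 = e^12.
Limit = e^(12).

Final answer: e^(12)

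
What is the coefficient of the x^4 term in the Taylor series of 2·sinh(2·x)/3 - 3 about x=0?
Expand to order 4: 2·sinh(2·x)/3 - 3 = 8·x^3/9 + 4·x/3 - 3 + O(x^5).
The coefficient of x^4 is 0.

Final answer: 0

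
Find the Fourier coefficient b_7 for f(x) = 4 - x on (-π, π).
b_7 = (1/π) ∫_{-π}^{π} f(x)·sin(7x) dx.
Evaluate the integral (use parity and integration by parts as needed): b_7 = -2/7.

Final answer: -2/7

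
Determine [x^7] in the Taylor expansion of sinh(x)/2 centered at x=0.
Expand to order 7: sinh(x)/2 = x^7/10080 + x^5/240 + x^3/12 + x/2 + O(x^8).
The coefficient of x^7 is 1/10080.

Final answer: 1/10080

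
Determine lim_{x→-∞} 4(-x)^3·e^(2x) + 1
The product is a 0·∞ indeterminate form at x → -∞.
Rewrite the product as 4(-x)^3 / e^(-2x) (an ∞/∞ form) and apply L'Hôpital, or use the standard hierarchy e^(2|x|) ≫ |(-x)^3| as x → -∞.
The indeterminate product → 0, so the limit = 1.

Final answer: 1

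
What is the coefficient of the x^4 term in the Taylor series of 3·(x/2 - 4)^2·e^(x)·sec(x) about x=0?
Expand to order 4: 3·(x/2 - 4)^2·e^(x)·sec(x) = 67·x^4/4 + 83·x^3/4 + 147·x^2/4 + 36·x + 48 + O(x^5).
The coefficient of x^4 is 67/4.

Final answer: 67/4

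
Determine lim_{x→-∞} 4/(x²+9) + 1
Evaluate the dominant behaviour as x → -∞; each term tends to a finite value or vanishes.
Limit = 1.

Final answer: 1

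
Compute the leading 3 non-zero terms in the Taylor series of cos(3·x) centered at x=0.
27·x^4/8 - 9·x^2/2 + 1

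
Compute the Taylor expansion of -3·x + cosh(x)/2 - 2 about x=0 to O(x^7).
x^6/1440 + x^4/48 + x^2/4 - 3·x - 3/2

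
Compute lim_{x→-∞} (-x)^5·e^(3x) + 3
The product is a 0·∞ indeterminate form at x → -∞.
Rewrite the product as (-x)^5 / e^(-3x) (an ∞/∞ form) and apply L'Hôpital, or use the standard hierarchy e^(3|x|) ≫ |(-x)^5| as x → -∞.
The indeterminate product → 0, so the limit = 3.

Final answer: 3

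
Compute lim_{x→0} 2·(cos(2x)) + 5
Direct substitution at x = 0 gives 7.

Final answer: 7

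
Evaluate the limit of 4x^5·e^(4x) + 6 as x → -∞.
The product is a 0·∞ indeterminate form at x → -∞.
Rewrite the product as 4x^5 / e^(-4x) (an ∞/∞ form) and apply L'Hôpital, or use the standard hierarchy e^(4|x|) ≫ |x^5| as x → -∞.
The indeterminate product → 0, so the limit = 6.

Final answer: 6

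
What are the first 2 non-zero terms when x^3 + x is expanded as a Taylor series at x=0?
x^3 + x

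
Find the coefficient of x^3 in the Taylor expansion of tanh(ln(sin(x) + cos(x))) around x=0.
Expand to order 3: tanh(ln(sin(x) + cos(x))) = x^3/3 - x^2 + x + O(x^4).
The coefficient of x^3 is 1/3.

Final answer: 1/3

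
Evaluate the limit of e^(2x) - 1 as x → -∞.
Evaluate the dominant behaviour as x → -∞; each term tends to a finite value or vanishes.
Limit = -1.

Final answer: -1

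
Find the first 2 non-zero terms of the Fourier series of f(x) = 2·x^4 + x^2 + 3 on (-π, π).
(92 - 16·π^2)·cos(x) + 3 + π^2/3 + 2·π^4/5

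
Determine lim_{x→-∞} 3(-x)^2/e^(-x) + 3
The quotient is an ∞/∞ indeterminate form as x → -∞.
Compare growth rates of the dominant terms (exponentials ≫ polynomials ≫ logarithms), or apply L'Hôpital's rule; the quotient → 0.
Adding the constant: 0 + 3 = 3. Limit = 3.

Final answer: 3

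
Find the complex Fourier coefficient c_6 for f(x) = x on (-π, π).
Compute the real Fourier coefficients first: a_6 = 0, b_6 = -1/3.
Then c_6 = (a_6 − i·b_6)/2 = i/6.

Final answer: i/6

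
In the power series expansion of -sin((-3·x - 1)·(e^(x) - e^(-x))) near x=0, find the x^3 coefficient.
Expand to order 3: -sin((-3·x - 1)·(e^(x) - e^(-x))) = -x^3 + 6·x^2 + 2·x + O(x^4).
The coefficient of x^3 is -1.

Final answer: -1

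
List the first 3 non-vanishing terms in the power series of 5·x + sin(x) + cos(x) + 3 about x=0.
-x^2/2 + 6·x + 4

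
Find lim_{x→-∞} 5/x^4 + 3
Evaluate the dominant behaviour as x → -∞; each term tends to a finite value or vanishes.
Limit = 3.

Final answer: 3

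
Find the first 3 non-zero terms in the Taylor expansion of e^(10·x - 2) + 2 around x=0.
50·x^2·e^(-2) + 10·x·e^(-2) + e^(-2) + 2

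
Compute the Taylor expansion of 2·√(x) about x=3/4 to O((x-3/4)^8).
√(3) + 2·√(3)·(x - 3/4)/3 - 2·√(3)·(x - 3/4)^2/9 + 4·√(3)·(x - 3/4)^3/27 - 10·√(3)·(x - 3/4)^4/81 + 28·√(3)·(x - 3/4)^5/243 - 28·√(3)·(x - 3/4)^6/243 + 88·√(3)·(x - 3/4)^7/729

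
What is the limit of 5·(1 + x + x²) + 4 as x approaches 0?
Direct substitution at x = 0 gives 9.

Final answer: 9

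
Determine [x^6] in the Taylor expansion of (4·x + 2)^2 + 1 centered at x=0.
Expand to order 6: (4·x + 2)^2 + 1 = 16·x^2 + 16·x + 5 + O(x^7).
The coefficient of x^6 is 0.

Final answer: 0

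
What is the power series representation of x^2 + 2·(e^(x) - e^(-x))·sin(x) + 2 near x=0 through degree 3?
5·x^2 + 2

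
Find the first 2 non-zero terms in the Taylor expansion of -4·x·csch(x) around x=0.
2·x^2/3 - 4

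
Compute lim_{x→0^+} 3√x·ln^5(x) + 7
The product is a 0·∞ indeterminate form at x → 0⁺.
Rewrite the product as 3·ln^5(x) / x^(-1/2) and apply L'Hôpital, or use the standard hierarchy x^(-1/2) ≫ |ln x|^5 as x → 0⁺.
The indeterminate product → 0, so the limit = 7.

Final answer: 7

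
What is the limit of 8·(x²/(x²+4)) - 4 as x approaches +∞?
Evaluate the dominant behaviour as x → +∞; each term tends to a finite value or vanishes.
Limit = 4.

Final answer: 4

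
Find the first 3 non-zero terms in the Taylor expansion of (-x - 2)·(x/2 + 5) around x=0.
-x^2/2 - 6·x - 10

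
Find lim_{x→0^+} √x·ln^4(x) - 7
The product is a 0·∞ indeterminate form at x → 0⁺.
Rewrite the product as ln^4(x) / x^(-1/2) and apply L'Hôpital, or use the standard hierarchy x^(-1/2) ≫ |ln x|^4 as x → 0⁺.
The indeterminate product → 0, so the limit = -7.

Final answer: -7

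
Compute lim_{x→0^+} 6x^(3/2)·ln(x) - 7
The product is a 0·∞ indeterminate form at x → 0⁺.
Rewrite the product as 6·ln(x) / x^(-3/2) and apply L'Hôpital, or use the standard hierarchy x^(-3/2) ≫ |ln x| as x → 0⁺.
The indeterminate product → 0, so the limit = -7.

Final answer: -7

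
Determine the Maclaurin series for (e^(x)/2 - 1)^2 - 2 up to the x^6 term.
x^6/48 + 7·x^5/120 + x^4/8 + x^3/6 - x/2 - 7/4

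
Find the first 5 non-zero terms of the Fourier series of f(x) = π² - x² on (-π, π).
4·cos(x) - cos(2·x) + 4·cos(3·x)/9 - cos(4·x)/4 + 2·π^2/3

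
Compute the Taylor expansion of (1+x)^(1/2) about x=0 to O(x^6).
7·x^5/256 - 5·x^4/128 + x^3/16 - x^2/8 + x/2 + 1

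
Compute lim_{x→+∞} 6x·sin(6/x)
As x → +∞: let u = 6/x → 0⁺; then 6·x·sin(6/x) = 6·6·sin(u)/u → 6·6·1 = 36.
Limit = 36.

Final answer: 36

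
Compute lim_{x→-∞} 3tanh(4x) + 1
Evaluate the dominant behaviour as x → -∞; each term tends to a finite value or vanishes.
Limit = -2.

Final answer: -2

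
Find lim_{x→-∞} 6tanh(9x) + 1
Evaluate the dominant behaviour as x → -∞; each term tends to a finite value or vanishes.
Limit = -5.

Final answer: -5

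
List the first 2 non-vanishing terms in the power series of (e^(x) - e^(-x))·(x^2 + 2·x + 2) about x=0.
4·x^2 + 4·x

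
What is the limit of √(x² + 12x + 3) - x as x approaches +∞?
As x → +∞: multiply by the conjugate to get (12x+3)/(√(x²+12x+3)+x); the denominator ~ 2x, so the limit is 12/2 = 6.
Limit = 6.

Final answer: 6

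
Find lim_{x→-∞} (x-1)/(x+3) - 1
Evaluate the dominant behaviour as x → -∞; each term tends to a finite value or vanishes.
Limit = 0.

Final answer: 0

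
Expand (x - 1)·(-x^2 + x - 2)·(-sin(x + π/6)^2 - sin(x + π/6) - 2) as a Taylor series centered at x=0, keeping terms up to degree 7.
x^7·(-649·√(3)/5040 - 13/160) + x^6·(179/720 - 49·√(3)/240) + x^5·(-3/16 + 83·√(3)/120) + x^4·(-√(3)/4 - 5/24) + x^3·(7/2 - 7·√(3)/6) + x^2·(-6 + 3·√(3)) + x·(33/4 - 2·√(3)) - 11/2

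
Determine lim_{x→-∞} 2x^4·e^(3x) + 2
The product is a 0·∞ indeterminate form at x → -∞.
Rewrite the product as 2x^4 / e^(-3x) (an ∞/∞ form) and apply L'Hôpital, or use the standard hierarchy e^(3|x|) ≫ |x^4| as x → -∞.
The indeterminate product → 0, so the limit = 2.

Final answer: 2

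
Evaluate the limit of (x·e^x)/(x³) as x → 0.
Both numerator and denominator → 0 as x → 0; this is a 0/0 indeterminate form.
Expand each to leading order near x = 0: numerator ~ x, denominator ~ x^3.
The limit of the ratio is ∞.

Final answer: ∞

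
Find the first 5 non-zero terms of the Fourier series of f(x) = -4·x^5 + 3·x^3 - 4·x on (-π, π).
(-1004 - 8·π^4 + 166·π^2)·sin(x) + (-23·π^2 + 77/2 + 4·π^4)·sin(2·x) + (-8·π^4/3 - 644/81 + 214·π^2/27)·sin(3·x) + (-4·π^2 + 7/2 + 2·π^4)·sin(4·x) + (-8·π^4/5 - 1372/625 + 62·π^2/25)·sin(5·x)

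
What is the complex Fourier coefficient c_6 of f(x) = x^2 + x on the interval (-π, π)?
Compute the real Fourier coefficients first: a_6 = 1/9, b_6 = -1/3.
Then c_6 = (a_6 − i·b_6)/2 = 1/18 + i/6.

Final answer: 1/18 + i/6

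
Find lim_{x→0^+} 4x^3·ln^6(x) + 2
The product is a 0·∞ indeterminate form at x → 0⁺.
Rewrite the product as 4·ln^6(x) / x^(-3) and apply L'Hôpital, or use the standard hierarchy x^(-3) ≫ |ln x|^6 as x → 0⁺.
The indeterminate product → 0, so the limit = 2.

Final answer: 2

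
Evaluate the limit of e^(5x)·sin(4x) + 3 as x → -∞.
Evaluate the dominant behaviour as x → -∞; each term tends to a finite value or vanishes.
Limit = 3.

Final answer: 3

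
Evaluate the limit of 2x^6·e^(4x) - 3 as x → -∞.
The product is a 0·∞ indeterminate form at x → -∞.
Rewrite the product as 2x^6 / e^(-4x) (an ∞/∞ form) and apply L'Hôpital, or use the standard hierarchy e^(4|x|) ≫ |x^6| as x → -∞.
The indeterminate product → 0, so the limit = -3.

Final answer: -3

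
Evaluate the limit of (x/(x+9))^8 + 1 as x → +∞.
As x → +∞: x/(x+9) = 1/(1 + 9/x) → 1, and the 8th power of a limit-1 base also → 1; with the additive constant, 1 + 1 = 2.
Limit = 2.

Final answer: 2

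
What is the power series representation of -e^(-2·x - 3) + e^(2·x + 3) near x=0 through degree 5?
x^5·(4·e^(-3)/15 + 4·e^(3)/15) + x^4·(-2·e^(-3)/3 + 2·e^(3)/3) + x^3·(4·e^(-3)/3 + 4·e^(3)/3) + x^2·(-2·e^(-3) + 2·e^(3)) + x·(2·e^(-3) + 2·e^(3)) - e^(-3) + e^(3)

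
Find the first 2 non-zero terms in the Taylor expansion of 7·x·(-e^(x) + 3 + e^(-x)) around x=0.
-14·x^2 + 21·x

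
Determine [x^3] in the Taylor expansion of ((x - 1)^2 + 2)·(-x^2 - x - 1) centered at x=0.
Expand to order 3: ((x - 1)^2 + 2)·(-x^2 - x - 1) = x^3 - 2·x^2 - x - 3 + O(x^4).
The coefficient of x^3 is 1.

Final answer: 1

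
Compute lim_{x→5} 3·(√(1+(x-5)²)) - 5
Direct substitution at x = 5 gives -2.

Final answer: -2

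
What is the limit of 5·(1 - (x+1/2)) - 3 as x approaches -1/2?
Direct substitution at x = -1/2 gives 2.

Final answer: 2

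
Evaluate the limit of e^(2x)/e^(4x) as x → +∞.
This is an ∞/∞ indeterminate form as x → +∞.
Rewrite e^(2x)/e^(4x) = e^((2−4)x) = e^(-2x); the exponent coefficient is -2 < 0 so e^(-2x) → 0.
Limit = 0.

Final answer: 0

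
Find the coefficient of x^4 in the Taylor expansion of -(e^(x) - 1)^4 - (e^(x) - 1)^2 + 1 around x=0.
-19/12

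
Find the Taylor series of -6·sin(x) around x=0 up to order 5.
-x^5/20 + x^3 - 6·x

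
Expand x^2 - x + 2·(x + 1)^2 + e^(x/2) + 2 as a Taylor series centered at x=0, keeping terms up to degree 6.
x^6/46080 + x^5/3840 + x^4/384 + x^3/48 + 25·x^2/8 + 7·x/2 + 5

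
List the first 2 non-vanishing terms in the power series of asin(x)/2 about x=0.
x^3/12 + x/2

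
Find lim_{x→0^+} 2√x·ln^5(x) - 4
The product is a 0·∞ indeterminate form at x → 0⁺.
Rewrite the product as 2·ln^5(x) / x^(-1/2) and apply L'Hôpital, or use the standard hierarchy x^(-1/2) ≫ |ln x|^5 as x → 0⁺.
The indeterminate product → 0, so the limit = -4.

Final answer: -4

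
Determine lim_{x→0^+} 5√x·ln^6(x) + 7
The product is a 0·∞ indeterminate form at x → 0⁺.
Rewrite the product as 5·ln^6(x) / x^(-1/2) and apply L'Hôpital, or use the standard hierarchy x^(-1/2) ≫ |ln x|^6 as x → 0⁺.
The indeterminate product → 0, so the limit = 7.

Final answer: 7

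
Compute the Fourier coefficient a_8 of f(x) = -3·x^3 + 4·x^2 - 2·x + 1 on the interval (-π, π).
a_8 = (1/π) ∫_{-π}^{π} f(x)·cos(8x) dx.
Evaluate the integral (use parity and integration by parts as needed): a_8 = 1/4.

Final answer: 1/4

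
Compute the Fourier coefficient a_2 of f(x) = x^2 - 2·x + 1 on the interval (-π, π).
a_2 = (1/π) ∫_{-π}^{π} f(x)·cos(2x) dx.
Evaluate the integral (use parity and integration by parts as needed): a_2 = 1.

Final answer: 1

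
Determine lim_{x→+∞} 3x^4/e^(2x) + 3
The quotient is an ∞/∞ indeterminate form as x → +∞.
The exponential denominator e^(2x) dominates the polynomial numerator (e^x ≫ x^4 as x → ∞), so the quotient → 0.
Adding the constant: 0 + 3 = 3. Limit = 3.

Final answer: 3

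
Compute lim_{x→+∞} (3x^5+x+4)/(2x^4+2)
This is an ∞/∞ indeterminate form as x → +∞.
Divide numerator and denominator by x^5 and let the lower-order terms vanish; the numerator's degree 5 exceeds the denominator's degree 4, so the quotient diverges.
Limit = ∞.

Final answer: ∞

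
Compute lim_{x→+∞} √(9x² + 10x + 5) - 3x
As x → +∞: multiply by the conjugate to get (10x+5)/(√(9x²+10x+5)+3x); the denominator ~ 6x, so the limit is 10/6 = 5/3.
Limit = 5/3.

Final answer: 5/3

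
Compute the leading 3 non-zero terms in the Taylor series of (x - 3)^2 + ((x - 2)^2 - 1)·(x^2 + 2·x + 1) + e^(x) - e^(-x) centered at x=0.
-3·x^2 - 2·x + 12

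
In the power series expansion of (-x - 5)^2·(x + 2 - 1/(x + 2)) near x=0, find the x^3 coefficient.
Expand to order 3: (-x - 5)^2·(x + 2 - 1/(x + 2)) = 25·x^3/16 + 87·x^2/8 + 185·x/4 + 75/2 + O(x^4).
The coefficient of x^3 is 25/16.

Final answer: 25/16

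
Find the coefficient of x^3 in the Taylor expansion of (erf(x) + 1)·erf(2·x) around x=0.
Expand to order 3: (erf(x) + 1)·erf(2·x) = -16·x^3/(3·√(π)) + 8·x^2/π + 4·x/√(π) + O(x^4).
The coefficient of x^3 is -16/(3·√(π)).

Final answer: -16/(3·√(π))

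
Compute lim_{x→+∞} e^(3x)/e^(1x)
This is an ∞/∞ indeterminate form as x → +∞.
Rewrite e^(3x)/e^(1x) = e^((3−1)x) = e^(2x); the exponent coefficient is 2 > 0 so e^(2x) → ∞.
Limit = ∞.

Final answer: ∞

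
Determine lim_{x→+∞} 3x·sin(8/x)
As x → +∞: let u = 8/x → 0⁺; then 3·x·sin(8/x) = 3·8·sin(u)/u → 3·8·1 = 24.
Limit = 24.

Final answer: 24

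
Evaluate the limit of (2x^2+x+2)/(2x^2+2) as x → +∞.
This is an ∞/∞ indeterminate form as x → +∞.
Divide numerator and denominator by x^2 and let the lower-order terms vanish; the leading terms give 2/2 = 1.
Limit = 1.

Final answer: 1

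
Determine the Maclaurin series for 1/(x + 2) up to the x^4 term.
x^4/32 - x^3/16 + x^2/8 - x/4 + 1/2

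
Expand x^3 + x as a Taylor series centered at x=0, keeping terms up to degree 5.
x^3 + x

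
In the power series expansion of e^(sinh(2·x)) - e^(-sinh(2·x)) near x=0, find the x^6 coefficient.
Expand to order 6: e^(sinh(2·x)) - e^(-sinh(2·x)) = 32·x^5/5 + 16·x^3/3 + 4·x + O(x^7).
The coefficient of x^6 is 0.

Final answer: 0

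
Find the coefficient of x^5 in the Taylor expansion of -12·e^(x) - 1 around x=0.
Expand to order 5: -12·e^(x) - 1 = -x^5/10 - x^4/2 - 2·x^3 - 6·x^2 - 12·x - 13 + O(x^6).
The coefficient of x^5 is -1/10.

Final answer: -1/10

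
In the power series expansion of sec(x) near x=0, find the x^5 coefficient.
Expand to order 5: sec(x) = 5·x^4/24 + x^2/2 + 1 + O(x^6).
The coefficient of x^5 is 0.

Final answer: 0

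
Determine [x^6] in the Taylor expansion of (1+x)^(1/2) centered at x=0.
Expand to order 6: (1+x)^(1/2) = -21·x^6/1024 + 7·x^5/256 - 5·x^4/128 + x^3/16 - x^2/8 + x/2 + 1 + O(x^7).
The coefficient of x^6 is -21/1024.

Final answer: -21/1024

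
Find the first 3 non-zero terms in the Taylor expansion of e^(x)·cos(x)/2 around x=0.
-x^3/6 + x/2 + 1/2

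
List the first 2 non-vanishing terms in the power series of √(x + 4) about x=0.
x/4 + 2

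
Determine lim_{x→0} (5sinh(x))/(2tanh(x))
Both numerator and denominator → 0 as x → 0; this is a 0/0 indeterminate form.
Expand each to leading order near x = 0: numerator ~ 5·x, denominator ~ 2·x.
The limit of the ratio is 5/2.

Final answer: 5/2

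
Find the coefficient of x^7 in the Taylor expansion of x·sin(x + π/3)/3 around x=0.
Expand to order 7: x·sin(x + π/3)/3 = -√(3)·x^7/4320 + x^6/720 + √(3)·x^5/144 - x^4/36 - √(3)·x^3/12 + x^2/6 + √(3)·x/6 + O(x^8).
The coefficient of x^7 is -√(3)/4320.

Final answer: -√(3)/4320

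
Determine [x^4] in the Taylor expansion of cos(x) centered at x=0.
Expand to order 4: cos(x) = x^4/24 - x^2/2 + 1 + O(x^5).
The coefficient of x^4 is 1/24.

Final answer: 1/24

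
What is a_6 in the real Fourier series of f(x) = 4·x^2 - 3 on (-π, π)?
a_6 = (1/π) ∫_{-π}^{π} f(x)·cos(6x) dx.
Evaluate the integral (use parity and integration by parts as needed): a_6 = 4/9.

Final answer: 4/9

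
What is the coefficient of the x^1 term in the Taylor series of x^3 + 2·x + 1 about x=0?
Expand to order 1: x^3 + 2·x + 1 = 2·x + 1 + O(x^2).
The coefficient of x^1 is 2.

Final answer: 2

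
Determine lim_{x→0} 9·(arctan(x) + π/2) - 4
Direct substitution at x = 0 gives -4 + 9·π/2.

Final answer: -4 + 9·π/2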